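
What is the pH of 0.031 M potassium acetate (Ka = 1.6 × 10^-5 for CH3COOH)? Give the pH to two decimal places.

CH3COO- is the conjugate base of the weak acid CH3COOH.
Kb = Kw/Ka = 1.0×10^-14 / 1.6 × 10^-5 = 6.25 × 10^-10
From the ICE table, Kb = [OH-]²/(0.031 − [OH-]) = 6.25 × 10^-10.
Assume [OH-] ≪ 0.031: [OH-] ≈ √(6.25 × 10^-10 × 0.031) = 4.40 × 10^-6 M
([OH-]/C₀ = 0.014% < 5%, so the approximation holds.)
pOH = 5.36, so pH = 14.00 − pOH = 8.64

pH = 8.64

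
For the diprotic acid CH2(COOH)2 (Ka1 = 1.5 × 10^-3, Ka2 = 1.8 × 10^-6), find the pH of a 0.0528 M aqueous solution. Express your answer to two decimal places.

pH = 2.09

Since Ka1 ≫ Ka2, the first ionization dominates [H+].
Ka1 = x²/(0.0528 − x) = 1.5 × 10^-3
Solving the quadratic: x = (−Ka1 + √(Ka1² + 4·Ka1·C₀))/2 = 8.18 × 10^-3 M
pH = −log(8.18 × 10^-3) = 2.09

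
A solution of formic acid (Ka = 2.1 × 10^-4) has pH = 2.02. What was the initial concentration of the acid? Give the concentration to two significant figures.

[H+] = 10^(-2.02) = 9.55 × 10^-3 M = x
Ka = x²/(C₀ − x) ⇒ C₀ = x + x²/Ka
C₀ = 9.55 × 10^-3 + (9.55 × 10^-3)²/(2.1 × 10^-4) = 4.44 × 10^-1 M

C₀ = 4.4 × 10^-1 M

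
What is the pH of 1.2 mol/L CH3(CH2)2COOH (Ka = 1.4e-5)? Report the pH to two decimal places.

pH = 2.39

CH3(CH2)2COOH ⇌ CH3(CH2)2COO- + H+
From the ICE table, Ka = [H+]²/(1.2 − [H+]) = 1.4 × 10^-5.
Assume [H+] ≪ 1.2: [H+] ≈ √(1.4 × 10^-5 × 1.2) = 4.10 × 10^-3 M
([H+]/C₀ = 0.34% < 5%, so the approximation holds.)
pH = −log(4.10 × 10^-3) = 2.39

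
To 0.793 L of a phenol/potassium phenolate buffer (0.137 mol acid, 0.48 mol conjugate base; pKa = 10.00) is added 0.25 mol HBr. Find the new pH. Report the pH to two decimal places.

pH = 9.77

After neutralization: n(C6H5OH) = 0.387 mol, n(C6H5O-) = 0.23 mol.
pH = pKa + log([A⁻]/[HA]) = 10.00 + log(0.23/0.387) = 10.00 -0.226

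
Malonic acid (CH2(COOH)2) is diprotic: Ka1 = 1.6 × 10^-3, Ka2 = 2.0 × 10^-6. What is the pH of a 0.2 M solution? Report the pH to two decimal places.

Since Ka1 ≫ Ka2, the first ionization dominates [H+].
Ka1 = x²/(0.2 − x) = 1.6 × 10^-3
Solving the quadratic: x = (−Ka1 + √(Ka1² + 4·Ka1·C₀))/2 = 1.71 × 10^-2 M
pH = −log(1.71 × 10^-2) = 1.77

pH = 1.77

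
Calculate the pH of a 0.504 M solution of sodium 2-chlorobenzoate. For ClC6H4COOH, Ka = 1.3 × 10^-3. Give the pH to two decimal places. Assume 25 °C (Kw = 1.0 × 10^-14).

pH = 8.29

ClC6H4COO- is the conjugate base of the weak acid ClC6H4COOH.
Kb = Kw/Ka = 1.0×10^-14 / 1.3 × 10^-3 = 7.69 × 10^-12
Let x = [OH-] at equilibrium. Kb = x²/(0.504 − x).
Neglecting x in the denominator: x = √(7.69 × 10^-12 × 0.504) = 1.97 × 10^-6 M
Check: 0.00039% ionized — well under 5%, approximation valid.
pOH = 5.71, so pH = 14.00 − pOH = 8.29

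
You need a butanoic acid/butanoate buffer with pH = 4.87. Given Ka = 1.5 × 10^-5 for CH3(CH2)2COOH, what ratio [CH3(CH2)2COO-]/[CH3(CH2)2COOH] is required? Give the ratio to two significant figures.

ratio = 1.1

pKa = -log(1.5 × 10^-5) = 4.824
pH = pKa + log(r) ⇒ log(r) = 4.87 − 4.824 = +0.046
r = [CH3(CH2)2COO-]/[CH3(CH2)2COOH] = 10^(+0.046) = 1.11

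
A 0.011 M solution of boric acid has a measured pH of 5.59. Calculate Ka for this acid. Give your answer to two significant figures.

Ka = 6.0 × 10^-10

[H+] = 10^(-5.59) = 2.57 × 10^-6 M
At equilibrium [HA] = 0.011 − 2.57 × 10^-6 = 1.10 × 10^-2 M
Ka = [H+][A-]/[HA] = (2.57 × 10^-6)² / 1.10 × 10^-2 = 6.0 × 10^-10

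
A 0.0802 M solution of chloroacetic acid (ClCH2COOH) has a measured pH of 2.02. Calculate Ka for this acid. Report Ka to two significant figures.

[H+] = 10^(-2.02) = 9.55 × 10^-3 M
At equilibrium [HA] = 0.0802 − 9.55 × 10^-3 = 7.06 × 10^-2 M
Ka = [H+][A-]/[HA] = (9.55 × 10^-3)² / 7.06 × 10^-2 = 1.3 × 10^-3

Ka = 1.3 × 10^-3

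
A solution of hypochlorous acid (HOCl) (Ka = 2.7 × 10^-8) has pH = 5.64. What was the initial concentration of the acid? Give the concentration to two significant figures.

[H+] = 10^(-5.64) = 2.29 × 10^-6 M = x
Ka = x²/(C₀ − x) ⇒ C₀ = x + x²/Ka
C₀ = 2.29 × 10^-6 + (2.29 × 10^-6)²/(2.7 × 10^-8) = 1.97 × 10^-4 M

C₀ = 2.0 × 10^-4 M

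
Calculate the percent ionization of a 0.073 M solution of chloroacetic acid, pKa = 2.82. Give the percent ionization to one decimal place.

ClCH2COOH ⇌ ClCH2COO- + H+; let x = [H+] at equilibrium.
Ka = 10^(−2.82) = 1.51 × 10^-3
Solve x² + 0.00151x − 0.00011 = 0 → x = 9.77 × 10^-3 M
Fraction ionized = 9.77 × 10^-3 / 0.073 = 0.1338 → 13.4%

13.4%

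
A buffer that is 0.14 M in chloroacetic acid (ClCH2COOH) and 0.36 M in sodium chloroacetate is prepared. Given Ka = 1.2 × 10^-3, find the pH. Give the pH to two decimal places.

pKa = −log(1.2 × 10^-3) = 2.921
pH = pKa + log([A⁻]/[HA]) = 2.921 + log(0.36/0.14)
pH = 2.921 + (+0.410) = 3.33

pH = 3.33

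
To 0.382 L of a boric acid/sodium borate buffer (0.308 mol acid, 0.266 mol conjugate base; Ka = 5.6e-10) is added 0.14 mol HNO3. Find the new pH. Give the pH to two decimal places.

pH = 8.70

After neutralization: n(B(OH)3) = 0.448 mol, n(B(OH)4-) = 0.126 mol.
pKa = −log(5.6 × 10^-10) = 9.252
pH = pKa + log([A⁻]/[HA]) = 9.252 + log(0.126/0.448) = 9.252 -0.551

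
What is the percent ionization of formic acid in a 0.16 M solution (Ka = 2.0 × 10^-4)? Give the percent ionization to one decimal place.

3.5%

HCOOH ⇌ HCOO- + H+; let x = [H+] at equilibrium.
x ≈ √(Ka·C₀) = √(2.0 × 10^-4 × 0.16) = 5.66 × 10^-3 M
Fraction ionized = 5.66 × 10^-3 / 0.16 = 0.0354 → 3.5%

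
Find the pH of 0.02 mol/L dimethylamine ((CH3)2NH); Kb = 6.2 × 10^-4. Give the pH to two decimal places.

pH = 11.51

(CH3)2NH + H2O ⇌ (CH3)2NH2+ + OH-
Let x = [OH-] at equilibrium. Kb = x²/(0.02 − x).
x is not negligible relative to C₀; solve x² + 0.00062·x − 1.24e-05 = 0.
x = (−Kb + √(Kb² + 4·Kb·C₀))/2 = 3.22 × 10^-3 M
pOH = −log(3.22 × 10^-3) = 2.49; pH = 14.00 − 2.49 = 11.51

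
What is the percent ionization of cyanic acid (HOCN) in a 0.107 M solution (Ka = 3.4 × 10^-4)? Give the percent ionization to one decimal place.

HOCN ⇌ OCN- + H+; let x = [H+] at equilibrium.
Ka = x²/(C₀ − x); solving the quadratic gives x = 5.86 × 10^-3 M.
% ionization = x/C₀ × 100% = 5.86 × 10^-3/0.107 × 100% = 5.5%

5.5%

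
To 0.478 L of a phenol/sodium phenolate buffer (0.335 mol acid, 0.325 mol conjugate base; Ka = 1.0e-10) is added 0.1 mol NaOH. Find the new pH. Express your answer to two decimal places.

OH- converts C6H5OH to C6H5O-: C6H5OH → 0.235 mol, C6H5O- → 0.425 mol.
pKa = −log(1.0 × 10^-10) = 10.000
Henderson–Hasselbalch with mole ratio 0.425/0.235: pH = 10.000 + (+0.257)

pH = 10.26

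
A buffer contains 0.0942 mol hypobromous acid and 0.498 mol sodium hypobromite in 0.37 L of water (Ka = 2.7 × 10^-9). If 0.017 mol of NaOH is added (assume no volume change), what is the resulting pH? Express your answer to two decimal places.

OH- converts HOBr to OBr-: HOBr → 0.0772 mol, OBr- → 0.515 mol.
pKa = −log(2.7 × 10^-9) = 8.569
pH = pKa + log([A⁻]/[HA]) = 8.569 + log(0.515/0.0772) = 8.569 +0.824

pH = 9.39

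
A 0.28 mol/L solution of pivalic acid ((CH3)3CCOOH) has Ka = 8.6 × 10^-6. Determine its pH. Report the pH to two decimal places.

(CH3)3CCOOH ⇌ (CH3)3CCOO- + H+
From the ICE table, Ka = x²/(0.28 − x) = 8.6 × 10^-6.
Since Ka ≪ C₀, x ≈ √(Ka·C₀) = 1.55 × 10^-3 M.
Check: 0.55% ionized — well under 5%, approximation valid.
pH = −log(1.55 × 10^-3) = 2.81

pH = 2.81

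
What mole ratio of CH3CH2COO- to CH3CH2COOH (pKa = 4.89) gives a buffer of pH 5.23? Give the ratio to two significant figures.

pH = pKa + log(r) ⇒ log(r) = 5.23 − 4.89 = +0.34
r = [CH3CH2COO-]/[CH3CH2COOH] = 10^(+0.34) = 2.19

ratio = 2.2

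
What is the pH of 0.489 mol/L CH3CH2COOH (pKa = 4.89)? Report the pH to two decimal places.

CH3CH2COOH ⇌ CH3CH2COO- + H+
Ka = 10^(−4.89) = 1.29 × 10^-5
Ka = [H+]²/(0.489 − [H+]) = 1.29 × 10^-5
Assume [H+] ≪ 0.489: [H+] ≈ √(1.29 × 10^-5 × 0.489) = 2.51 × 10^-3 M
pH = −log[H+] = −log(2.51 × 10^-3) = 2.60

pH = 2.60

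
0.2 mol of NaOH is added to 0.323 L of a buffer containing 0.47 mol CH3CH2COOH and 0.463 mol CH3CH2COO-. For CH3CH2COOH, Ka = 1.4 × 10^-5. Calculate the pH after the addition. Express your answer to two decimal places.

After neutralization: n(CH3CH2COOH) = 0.27 mol, n(CH3CH2COO-) = 0.663 mol.
pKa = −log(1.4 × 10^-5) = 4.854
Henderson–Hasselbalch with mole ratio 0.663/0.27: pH = 4.854 + (+0.390)

pH = 5.24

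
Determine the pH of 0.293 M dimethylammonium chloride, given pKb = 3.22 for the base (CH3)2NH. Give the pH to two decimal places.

pH = 5.66

(CH3)2NH2+ is the conjugate acid of the weak base (CH3)2NH.
Kb = 10^(−3.22) = 6.03 × 10^-4
Ka = Kw/Kb = 1.0×10^-14 / 6.03 × 10^-4 = 1.66 × 10^-11
From the ICE table, Ka = x²/(0.293 − x) = 1.66 × 10^-11.
Neglecting x in the denominator: x = √(1.66 × 10^-11 × 0.293) = 2.21 × 10^-6 M
pH = −log[H+] = −log(2.21 × 10^-6) = 5.66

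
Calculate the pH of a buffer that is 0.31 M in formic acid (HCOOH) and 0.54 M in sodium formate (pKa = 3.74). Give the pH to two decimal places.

pH = 3.98

pH = pKa + log([A⁻]/[HA]) = 3.74 + log(0.54/0.31)
pH = 3.74 + (+0.241) = 3.98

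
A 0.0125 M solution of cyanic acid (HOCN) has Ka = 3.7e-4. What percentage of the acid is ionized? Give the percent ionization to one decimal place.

15.8%

HOCN ⇌ OCN- + H+; let x = [H+] at equilibrium.
Ka = x²/(C₀ − x); solving the quadratic gives x = 1.97 × 10^-3 M.
% ionization = x/C₀ × 100% = 1.97 × 10^-3/0.0125 × 100% = 15.8%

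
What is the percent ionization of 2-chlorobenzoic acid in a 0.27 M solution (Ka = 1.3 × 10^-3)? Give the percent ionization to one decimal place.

ClC6H4COOH ⇌ ClC6H4COO- + H+; let x = [H+] at equilibrium.
Ka = x²/(C₀ − x); solving the quadratic gives x = 1.81 × 10^-2 M.
Fraction ionized = 1.81 × 10^-2 / 0.27 = 0.0670 → 6.7%

6.7%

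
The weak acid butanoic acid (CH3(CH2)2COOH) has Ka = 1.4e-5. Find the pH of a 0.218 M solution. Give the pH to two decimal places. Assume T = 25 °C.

CH3(CH2)2COOH ⇌ CH3(CH2)2COO- + H+
Let x = [H+] at equilibrium. Ka = x²/(0.218 − x).
Neglecting x in the denominator: x = √(1.4 × 10^-5 × 0.218) = 1.75 × 10^-3 M
(x/C₀ = 0.8% < 5%, so the approximation holds.)
pH = −log[H+] = −log(1.75 × 10^-3) = 2.76

pH = 2.76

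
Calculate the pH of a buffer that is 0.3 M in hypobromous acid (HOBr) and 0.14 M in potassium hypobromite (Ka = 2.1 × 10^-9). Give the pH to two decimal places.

pH = 8.35

pKa = −log(2.1 × 10^-9) = 8.678
Using pH = pKa + log([base]/[acid]) with [base]/[acid] = 0.14/0.3:
pH = 8.678 + (-0.331) = 8.35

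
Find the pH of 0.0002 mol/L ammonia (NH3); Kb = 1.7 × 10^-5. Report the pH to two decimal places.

NH3 + H2O ⇌ NH4+ + OH-
Kb = [OH-]²/(0.0002 − [OH-]) = 1.7 × 10^-5
Here C₀/Kb ≈ 11.8, so the small-[OH-] approximation fails. Use the quadratic:
[OH-] = [−1.7e-05 + √(1.7e-05² + 1.36e-08)]/2 = 5.04 × 10^-5 M
pOH = 4.30, so pH = 14.00 − pOH = 9.70

pH = 9.70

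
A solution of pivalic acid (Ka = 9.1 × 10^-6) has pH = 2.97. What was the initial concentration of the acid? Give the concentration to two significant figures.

C₀ = 1.3 × 10^-1 M

[H+] = 10^(-2.97) = 1.07 × 10^-3 M = x
Ka = x²/(C₀ − x) ⇒ C₀ = x + x²/Ka
C₀ = 1.07 × 10^-3 + (1.07 × 10^-3)²/(9.1 × 10^-6) = 1.27 × 10^-1 M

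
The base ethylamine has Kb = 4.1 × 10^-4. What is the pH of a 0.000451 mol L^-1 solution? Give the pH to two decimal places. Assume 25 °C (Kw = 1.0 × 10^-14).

C2H5NH2 + H2O ⇌ C2H5NH3+ + OH-
From the ICE table, Kb = [OH-]²/(0.000451 − [OH-]) = 4.1 × 10^-4.
The 5% rule fails; solving [OH-]² + Kb·[OH-] − Kb·C₀ = 0 exactly:
[OH-] = (−Kb + √(Kb² + 4·Kb·C₀))/2 = 2.71 × 10^-4 M
pOH = −log(2.71 × 10^-4) = 3.57; pH = 14.00 − 3.57 = 10.43

pH = 10.43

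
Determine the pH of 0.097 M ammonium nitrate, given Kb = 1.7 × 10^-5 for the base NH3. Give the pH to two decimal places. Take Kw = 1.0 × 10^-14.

NH4+ is the conjugate acid of the weak base NH3.
Ka = Kw/Kb = 1.0×10^-14 / 1.7 × 10^-5 = 5.88 × 10^-10
From the ICE table, Ka = [H+]²/(0.097 − [H+]) = 5.88 × 10^-10.
Neglecting [H+] in the denominator: [H+] = √(5.88 × 10^-10 × 0.097) = 7.55 × 10^-6 M
([H+]/C₀ = 0.0078% < 5%, so the approximation holds.)
pH = −log[H+] = −log(7.55 × 10^-6) = 5.12

pH = 5.12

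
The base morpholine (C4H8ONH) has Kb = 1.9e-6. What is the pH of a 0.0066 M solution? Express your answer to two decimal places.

pH = 10.05

C4H8ONH + H2O ⇌ C4H8ONH2+ + OH-
Kb = [OH-]²/(0.0066 − [OH-]) = 1.9 × 10^-6
Since Kb ≪ C₀, [OH-] ≈ √(Kb·C₀) = 1.12 × 10^-4 M.
pOH = −log(1.12 × 10^-4) = 3.95; pH = 14.00 − 3.95 = 10.05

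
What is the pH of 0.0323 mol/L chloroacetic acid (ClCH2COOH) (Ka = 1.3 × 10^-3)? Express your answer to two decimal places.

pH = 2.23

ClCH2COOH ⇌ ClCH2COO- + H+
Ka = x²/(0.0323 − x) = 1.3 × 10^-3
The 5% rule fails; solving x² + Ka·x − Ka·C₀ = 0 exactly:
x = [−0.0013 + √(0.0013² + 0.000168)]/2 = 5.86 × 10^-3 M
pH = −log(5.86 × 10^-3) = 2.23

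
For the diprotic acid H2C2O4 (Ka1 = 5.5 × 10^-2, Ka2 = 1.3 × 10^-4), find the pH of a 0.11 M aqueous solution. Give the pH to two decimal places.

Since Ka1 ≫ Ka2, the first ionization dominates [H+].
Ka1 = x²/(0.11 − x) = 5.5 × 10^-2
Solving the quadratic: x = (−Ka1 + √(Ka1² + 4·Ka1·C₀))/2 = 5.50 × 10^-2 M
pH = −log(5.50 × 10^-2) = 1.26

pH = 1.26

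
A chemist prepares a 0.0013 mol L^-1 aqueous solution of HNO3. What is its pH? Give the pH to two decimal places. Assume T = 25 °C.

HNO3 is a strong acid and dissociates completely, so [H+] = 0.0013 M.
pH = -log(0.0013) = 2.89

pH = 2.89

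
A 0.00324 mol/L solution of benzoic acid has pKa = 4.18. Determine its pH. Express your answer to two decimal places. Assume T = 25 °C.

pH = 3.37

C6H5COOH ⇌ C6H5COO- + H+
Ka = 10^(−4.18) = 6.61 × 10^-5
Let x = [H+] at equilibrium. Ka = x²/(0.00324 − x).
Here C₀/Ka ≈ 49, so the small-x approximation fails. Use the quadratic:
x = [−6.61e-05 + √(6.61e-05² + 8.57e-07)]/2 = 4.31 × 10^-4 M
pH = −log(4.31 × 10^-4) = 3.37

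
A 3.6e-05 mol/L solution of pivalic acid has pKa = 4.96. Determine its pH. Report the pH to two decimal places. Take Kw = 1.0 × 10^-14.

(CH3)3CCOOH ⇌ (CH3)3CCOO- + H+
Ka = 10^(−4.96) = 1.10 × 10^-5
From the ICE table, Ka = [H+]²/(3.6e-05 − [H+]) = 1.10 × 10^-5.
[H+] is not negligible relative to C₀; solve [H+]² + 1.1e-05·[H+] − 3.96e-10 = 0.
[H+] = (−Ka + √(Ka² + 4·Ka·C₀))/2 = 1.51 × 10^-5 M
pH = −log(1.51 × 10^-5) = 4.82

pH = 4.82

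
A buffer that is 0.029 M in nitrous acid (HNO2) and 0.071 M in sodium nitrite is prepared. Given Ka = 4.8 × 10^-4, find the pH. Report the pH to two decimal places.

pKa = −log(4.8 × 10^-4) = 3.319
Using pH = pKa + log([base]/[acid]) with [base]/[acid] = 0.071/0.029:
pH = 3.319 + (+0.389) = 3.71

pH = 3.71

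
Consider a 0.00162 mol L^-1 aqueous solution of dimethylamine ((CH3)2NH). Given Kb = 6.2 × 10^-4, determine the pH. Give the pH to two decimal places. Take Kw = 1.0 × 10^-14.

(CH3)2NH + H2O ⇌ (CH3)2NH2+ + OH-
Kb = x²/(0.00162 − x) = 6.2 × 10^-4
The 5% rule fails; solving x² + Kb·x − Kb·C₀ = 0 exactly:
x = (−Kb + √(Kb² + 4·Kb·C₀))/2 = 7.39 × 10^-4 M
pOH = 3.13, so pH = 14.00 − pOH = 10.87

pH = 10.87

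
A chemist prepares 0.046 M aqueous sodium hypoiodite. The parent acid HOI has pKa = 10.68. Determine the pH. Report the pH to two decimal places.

OI- is the conjugate base of the weak acid HOI.
Ka = 10^(−10.68) = 2.09 × 10^-11
Kb = Kw/Ka = 1.0×10^-14 / 2.09 × 10^-11 = 4.78 × 10^-4
From the ICE table, Kb = [OH-]²/(0.046 − [OH-]) = 4.78 × 10^-4.
[OH-] is not negligible relative to C₀; solve [OH-]² + 0.000478·[OH-] − 2.2e-05 = 0.
[OH-] = (−Kb + √(Kb² + 4·Kb·C₀))/2 = 4.46 × 10^-3 M
pOH = 2.35, so pH = 14.00 − pOH = 11.65

pH = 11.65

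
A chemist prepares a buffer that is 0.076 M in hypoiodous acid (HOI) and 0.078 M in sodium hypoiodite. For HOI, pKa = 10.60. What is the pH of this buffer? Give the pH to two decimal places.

Using pH = pKa + log([base]/[acid]) with [base]/[acid] = 0.078/0.076:
pH = 10.60 + (+0.011) = 10.61

pH = 10.61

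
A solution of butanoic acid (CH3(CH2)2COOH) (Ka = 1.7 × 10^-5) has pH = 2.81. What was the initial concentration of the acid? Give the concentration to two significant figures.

C₀ = 1.4 × 10^-1 M

[H+] = 10^(-2.81) = 1.55 × 10^-3 M = x
Ka = x²/(C₀ − x) ⇒ C₀ = x + x²/Ka
C₀ = 1.55 × 10^-3 + (1.55 × 10^-3)²/(1.7 × 10^-5) = 1.43 × 10^-1 M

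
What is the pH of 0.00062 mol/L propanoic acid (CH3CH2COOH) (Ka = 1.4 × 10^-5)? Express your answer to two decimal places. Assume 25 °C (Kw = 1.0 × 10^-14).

CH3CH2COOH ⇌ CH3CH2COO- + H+
From the ICE table, Ka = [H+]²/(0.00062 − [H+]) = 1.4 × 10^-5.
Here C₀/Ka ≈ 44.3, so the small-[H+] approximation fails. Use the quadratic:
[H+] = (−Ka + √(Ka² + 4·Ka·C₀))/2 = 8.64 × 10^-5 M
pH = −log(8.64 × 10^-5) = 4.06

pH = 4.06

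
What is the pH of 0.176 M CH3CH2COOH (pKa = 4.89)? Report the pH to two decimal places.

CH3CH2COOH ⇌ CH3CH2COO- + H+
Ka = 10^(−4.89) = 1.29 × 10^-5
Ka = x²/(0.176 − x) = 1.29 × 10^-5
Assume x ≪ 0.176: x ≈ √(1.29 × 10^-5 × 0.176) = 1.51 × 10^-3 M
pH = −log(1.51 × 10^-3) = 2.82

pH = 2.82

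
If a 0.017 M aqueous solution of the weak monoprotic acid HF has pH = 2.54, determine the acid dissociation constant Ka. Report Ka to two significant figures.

[H+] = 10^(-2.54) = 2.88 × 10^-3 M
At equilibrium [HA] = 0.017 − 2.88 × 10^-3 = 1.41 × 10^-2 M
Ka = [H+][A-]/[HA] = (2.88 × 10^-3)² / 1.41 × 10^-2 = 5.9 × 10^-4

Ka = 5.9 × 10^-4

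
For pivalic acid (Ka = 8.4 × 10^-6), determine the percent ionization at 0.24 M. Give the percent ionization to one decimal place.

(CH3)3CCOOH ⇌ (CH3)3CCOO- + H+; let x = [H+] at equilibrium.
x ≈ √(Ka·C₀) = √(8.4 × 10^-6 × 0.24) = 1.42 × 10^-3 M
% ionization = x/C₀ × 100% = 1.42 × 10^-3/0.24 × 100% = 0.6%

0.6%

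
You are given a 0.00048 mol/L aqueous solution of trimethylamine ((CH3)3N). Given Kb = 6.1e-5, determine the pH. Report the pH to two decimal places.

pH = 10.16

(CH3)3N + H2O ⇌ (CH3)3NH+ + OH-
From the ICE table, Kb = x²/(0.00048 − x) = 6.1 × 10^-5.
Here C₀/Kb ≈ 7.87, so the small-x approximation fails. Use the quadratic:
x = (−Kb + √(Kb² + 4·Kb·C₀))/2 = 1.43 × 10^-4 M
pOH = 3.84, so pH = 14.00 − pOH = 10.16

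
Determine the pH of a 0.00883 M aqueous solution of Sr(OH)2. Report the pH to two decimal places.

pH = 12.25

Sr(OH)2 is a strong base (each formula unit releases 2 OH-); [OH-] = 0.0177 M.
pOH = -log(0.0177) = 1.75
pH = 14.00 - 1.75 = 12.25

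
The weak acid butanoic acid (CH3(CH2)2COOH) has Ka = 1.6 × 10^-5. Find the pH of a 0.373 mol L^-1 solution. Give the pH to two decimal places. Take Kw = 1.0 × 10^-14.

pH = 2.61

CH3(CH2)2COOH ⇌ CH3(CH2)2COO- + H+
Ka = x²/(0.373 − x) = 1.6 × 10^-5
Since Ka ≪ C₀, x ≈ √(Ka·C₀) = 2.44 × 10^-3 M.
pH = −log(2.44 × 10^-3) = 2.61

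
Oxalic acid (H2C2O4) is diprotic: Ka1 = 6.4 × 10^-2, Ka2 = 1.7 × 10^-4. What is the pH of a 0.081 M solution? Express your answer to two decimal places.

pH = 1.33

Ka1 ≫ Ka2, so treat the first dissociation as the only significant source of H+.
Ka1 = x²/(0.081 − x) = 6.4 × 10^-2
Solving the quadratic: x = (−Ka1 + √(Ka1² + 4·Ka1·C₀))/2 = 4.68 × 10^-2 M
pH = −log(4.68 × 10^-2) = 1.33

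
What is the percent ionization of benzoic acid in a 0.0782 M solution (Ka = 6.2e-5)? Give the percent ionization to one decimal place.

2.8%

C6H5COOH ⇌ C6H5COO- + H+; let x = [H+] at equilibrium.
x ≈ √(Ka·C₀) = √(6.2 × 10^-5 × 0.0782) = 2.20 × 10^-3 M
Fraction ionized = 2.20 × 10^-3 / 0.0782 = 0.0281 → 2.8%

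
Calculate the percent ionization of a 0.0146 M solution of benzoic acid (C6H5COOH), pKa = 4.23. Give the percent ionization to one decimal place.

6.2%

C6H5COOH ⇌ C6H5COO- + H+; let x = [H+] at equilibrium.
Ka = 10^(−4.23) = 5.89 × 10^-5
Solve x² + 5.89e-05x − 8.6e-07 = 0 → x = 8.98 × 10^-4 M
% ionization = x/C₀ × 100% = 8.98 × 10^-4/0.0146 × 100% = 6.2%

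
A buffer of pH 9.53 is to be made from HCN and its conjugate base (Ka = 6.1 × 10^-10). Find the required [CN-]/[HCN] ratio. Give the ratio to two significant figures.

pKa = -log(6.1 × 10^-10) = 9.215
pH = pKa + log(r) ⇒ log(r) = 9.53 − 9.215 = +0.315
r = [CN-]/[HCN] = 10^(+0.315) = 2.07

ratio = 2.1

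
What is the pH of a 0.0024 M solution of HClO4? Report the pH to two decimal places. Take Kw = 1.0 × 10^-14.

pH = 2.62

HClO4 is a strong acid and dissociates completely, so [H+] = 0.0024 M.
pH = -log(0.0024) = 2.62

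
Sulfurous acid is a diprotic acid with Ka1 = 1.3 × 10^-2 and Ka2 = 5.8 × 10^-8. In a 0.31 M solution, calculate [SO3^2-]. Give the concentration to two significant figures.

5.8 × 10^-8 M

First ionization gives [H+] ≈ [HSO3-] = 5.73 × 10^-2 M.
Second step: Ka2 = [H+][SO3^2-]/[HSO3-] ≈ [SO3^2-] (since [H+] ≈ [HSO3-]).
So [SO3^2-] ≈ Ka2.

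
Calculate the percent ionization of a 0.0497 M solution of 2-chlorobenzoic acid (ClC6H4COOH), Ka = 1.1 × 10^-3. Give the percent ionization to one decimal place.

ClC6H4COOH ⇌ ClC6H4COO- + H+; let x = [H+] at equilibrium.
Ka = x²/(C₀ − x); solving the quadratic gives x = 6.86 × 10^-3 M.
% ionization = x/C₀ × 100% = 6.86 × 10^-3/0.0497 × 100% = 13.8%

13.8%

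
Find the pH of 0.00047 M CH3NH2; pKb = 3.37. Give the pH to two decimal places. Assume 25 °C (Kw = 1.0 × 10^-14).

CH3NH2 + H2O ⇌ CH3NH3+ + OH-
Kb = 10^(−3.37) = 4.27 × 10^-4
From the ICE table, Kb = [OH-]²/(0.00047 − [OH-]) = 4.27 × 10^-4.
The 5% rule fails; solving [OH-]² + Kb·[OH-] − Kb·C₀ = 0 exactly:
[OH-] = [−0.000427 + √(0.000427² + 8.03e-07)]/2 = 2.83 × 10^-4 M
pOH = 3.55, so pH = 14.00 − pOH = 10.45

pH = 10.45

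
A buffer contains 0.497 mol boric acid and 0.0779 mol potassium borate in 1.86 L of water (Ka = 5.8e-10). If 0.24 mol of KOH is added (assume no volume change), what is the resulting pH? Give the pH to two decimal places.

OH- converts B(OH)3 to B(OH)4-: B(OH)3 → 0.257 mol, B(OH)4- → 0.318 mol.
pKa = −log(5.8 × 10^-10) = 9.237
pH = pKa + log([A⁻]/[HA]) = 9.237 + log(0.318/0.257) = 9.237 +0.092

pH = 9.33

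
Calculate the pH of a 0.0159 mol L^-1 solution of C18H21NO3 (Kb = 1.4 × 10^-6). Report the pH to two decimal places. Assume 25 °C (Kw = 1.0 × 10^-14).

pH = 10.17

C18H21NO3 + H2O ⇌ C18H22NO3+ + OH-
From the ICE table, Kb = [OH-]²/(0.0159 − [OH-]) = 1.4 × 10^-6.
Assume [OH-] ≪ 0.0159: [OH-] ≈ √(1.4 × 10^-6 × 0.0159) = 1.49 × 10^-4 M
Check: 0.94% ionized — well under 5%, approximation valid.
pOH = 3.83, so pH = 14.00 − pOH = 10.17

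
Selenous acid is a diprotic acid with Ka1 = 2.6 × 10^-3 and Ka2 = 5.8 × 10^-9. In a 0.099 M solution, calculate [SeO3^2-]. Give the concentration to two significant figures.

5.8 × 10^-9 M

First ionization gives [H+] ≈ [HSeO3-] = 1.48 × 10^-2 M.
Second step: Ka2 = [H+][SeO3^2-]/[HSeO3-] ≈ [SeO3^2-] (since [H+] ≈ [HSeO3-]).
So [SeO3^2-] ≈ Ka2.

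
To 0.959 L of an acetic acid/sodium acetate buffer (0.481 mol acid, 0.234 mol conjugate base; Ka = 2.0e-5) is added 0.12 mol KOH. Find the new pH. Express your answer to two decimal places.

pH = 4.69

OH- converts CH3COOH to CH3COO-: CH3COOH → 0.361 mol, CH3COO- → 0.354 mol.
pKa = −log(2.0 × 10^-5) = 4.699
pH = pKa + log([A⁻]/[HA]) = 4.699 + log(0.354/0.361) = 4.699 -0.009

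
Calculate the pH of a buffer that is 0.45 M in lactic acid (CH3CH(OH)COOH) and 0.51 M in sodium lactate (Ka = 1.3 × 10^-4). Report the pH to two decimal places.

pH = 3.94

pKa = −log(1.3 × 10^-4) = 3.886
Using pH = pKa + log([base]/[acid]) with [base]/[acid] = 0.51/0.45:
pH = 3.886 + (+0.054) = 3.94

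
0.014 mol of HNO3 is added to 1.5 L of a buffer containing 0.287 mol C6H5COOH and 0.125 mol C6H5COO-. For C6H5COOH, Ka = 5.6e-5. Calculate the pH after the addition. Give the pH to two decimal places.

pH = 3.82

After neutralization: n(C6H5COOH) = 0.301 mol, n(C6H5COO-) = 0.111 mol.
pKa = −log(5.6 × 10^-5) = 4.252
pH = pKa + log(n_C6H5COO-/n_C6H5COOH) = 4.252 + log(0.111/0.301) = 4.252 + (-0.433)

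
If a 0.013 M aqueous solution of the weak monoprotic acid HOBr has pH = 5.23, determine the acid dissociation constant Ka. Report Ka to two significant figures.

[H+] = 10^(-5.23) = 5.89 × 10^-6 M
At equilibrium [HA] = 0.013 − 5.89 × 10^-6 = 1.30 × 10^-2 M
Ka = [H+][A-]/[HA] = (5.89 × 10^-6)² / 1.30 × 10^-2 = 2.7 × 10^-9

Ka = 2.7 × 10^-9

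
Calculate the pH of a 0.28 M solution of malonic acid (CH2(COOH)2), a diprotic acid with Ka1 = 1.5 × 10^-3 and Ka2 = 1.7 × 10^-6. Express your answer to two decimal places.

Ka1 ≫ Ka2, so treat the first dissociation as the only significant source of H+.
Ka1 = x²/(0.28 − x) = 1.5 × 10^-3
Solving the quadratic: x = (−Ka1 + √(Ka1² + 4·Ka1·C₀))/2 = 1.98 × 10^-2 M
pH = −log(1.98 × 10^-2) = 1.70

pH = 1.70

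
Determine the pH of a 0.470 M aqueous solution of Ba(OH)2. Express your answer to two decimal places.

Ba(OH)2 is a strong base (each formula unit releases 2 OH-); [OH-] = 0.94 M.
pOH = -log(0.94) = 0.03
pH = 14.00 - 0.03 = 13.97

pH = 13.97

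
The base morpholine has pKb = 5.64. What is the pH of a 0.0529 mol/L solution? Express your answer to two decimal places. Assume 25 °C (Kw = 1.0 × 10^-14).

pH = 10.54

C4H8ONH + H2O ⇌ C4H8ONH2+ + OH-
Kb = 10^(−5.64) = 2.29 × 10^-6
From the ICE table, Kb = [OH-]²/(0.0529 − [OH-]) = 2.29 × 10^-6.
Assume [OH-] ≪ 0.0529: [OH-] ≈ √(2.29 × 10^-6 × 0.0529) = 3.48 × 10^-4 M
pOH = 3.46, so pH = 14.00 − pOH = 10.54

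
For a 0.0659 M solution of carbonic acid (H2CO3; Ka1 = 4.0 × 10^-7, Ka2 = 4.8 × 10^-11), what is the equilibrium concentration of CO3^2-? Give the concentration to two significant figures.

First ionization gives [H+] ≈ [HCO3-] = 1.62 × 10^-4 M.
Second step: Ka2 = [H+][CO3^2-]/[HCO3-] ≈ [CO3^2-] (since [H+] ≈ [HCO3-]).
So [CO3^2-] ≈ Ka2.

4.8 × 10^-11 M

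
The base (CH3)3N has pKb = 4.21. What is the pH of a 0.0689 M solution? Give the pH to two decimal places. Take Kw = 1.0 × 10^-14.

pH = 11.31

(CH3)3N + H2O ⇌ (CH3)3NH+ + OH-
Kb = 10^(−4.21) = 6.17 × 10^-5
Kb = [OH-]²/(0.0689 − [OH-]) = 6.17 × 10^-5
Assume [OH-] ≪ 0.0689: [OH-] ≈ √(6.17 × 10^-5 × 0.0689) = 2.06 × 10^-3 M
([OH-]/C₀ = 3% < 5%, so the approximation holds.)
pOH = 2.69, so pH = 14.00 − pOH = 11.31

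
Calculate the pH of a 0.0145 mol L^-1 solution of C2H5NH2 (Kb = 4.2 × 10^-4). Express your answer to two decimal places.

pH = 11.36

C2H5NH2 + H2O ⇌ C2H5NH3+ + OH-
From the ICE table, Kb = x²/(0.0145 − x) = 4.2 × 10^-4.
Here C₀/Kb ≈ 34.5, so the small-x approximation fails. Use the quadratic:
x = [−0.00042 + √(0.00042² + 2.44e-05)]/2 = 2.27 × 10^-3 M
pOH = −log(2.27 × 10^-3) = 2.64; pH = 14.00 − 2.64 = 11.36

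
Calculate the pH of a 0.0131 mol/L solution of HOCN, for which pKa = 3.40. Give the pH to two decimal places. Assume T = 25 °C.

pH = 2.68

HOCN ⇌ OCN- + H+
Ka = 10^(−3.40) = 3.98 × 10^-4
Ka = [H+]²/(0.0131 − [H+]) = 3.98 × 10^-4
[H+] is not negligible relative to C₀; solve [H+]² + 0.000398·[H+] − 5.21e-06 = 0.
[H+] = [−0.000398 + √(0.000398² + 2.09e-05)]/2 = 2.09 × 10^-3 M
pH = −log[H+] = −log(2.09 × 10^-3) = 2.68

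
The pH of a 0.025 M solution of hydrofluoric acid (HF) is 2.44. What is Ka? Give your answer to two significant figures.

Ka = 6.2 × 10^-4

[H+] = 10^(-2.44) = 3.63 × 10^-3 M
At equilibrium [HA] = 0.025 − 3.63 × 10^-3 = 2.14 × 10^-2 M
Ka = [H+][A-]/[HA] = (3.63 × 10^-3)² / 2.14 × 10^-2 = 6.2 × 10^-4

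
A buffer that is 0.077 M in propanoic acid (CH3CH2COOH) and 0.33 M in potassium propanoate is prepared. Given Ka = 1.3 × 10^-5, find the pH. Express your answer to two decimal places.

pKa = −log(1.3 × 10^-5) = 4.886
Henderson–Hasselbalch: pH = pKa + log([CH3CH2COO-]/[CH3CH2COOH]) = 4.886 + log(0.33/0.077)
pH = 4.886 + (+0.632) = 5.52

pH = 5.52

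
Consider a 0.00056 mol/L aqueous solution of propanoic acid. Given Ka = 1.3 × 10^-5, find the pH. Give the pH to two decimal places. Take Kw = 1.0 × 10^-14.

pH = 4.10

CH3CH2COOH ⇌ CH3CH2COO- + H+
From the ICE table, Ka = x²/(0.00056 − x) = 1.3 × 10^-5.
The 5% rule fails; solving x² + Ka·x − Ka·C₀ = 0 exactly:
x = [−1.3e-05 + √(1.3e-05² + 2.91e-08)]/2 = 7.91 × 10^-5 M
pH = −log[H+] = −log(7.91 × 10^-5) = 4.10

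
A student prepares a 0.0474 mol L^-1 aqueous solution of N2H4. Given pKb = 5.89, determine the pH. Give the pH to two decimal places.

N2H4 + H2O ⇌ N2H5+ + OH-
Kb = 10^(−5.89) = 1.29 × 10^-6
Kb = [OH-]²/(0.0474 − [OH-]) = 1.29 × 10^-6
Neglecting [OH-] in the denominator: [OH-] = √(1.29 × 10^-6 × 0.0474) = 2.47 × 10^-4 M
([OH-]/C₀ = 0.52% < 5%, so the approximation holds.)
pOH = −log(2.47 × 10^-4) = 3.61; pH = 14.00 − 3.61 = 10.39

pH = 10.39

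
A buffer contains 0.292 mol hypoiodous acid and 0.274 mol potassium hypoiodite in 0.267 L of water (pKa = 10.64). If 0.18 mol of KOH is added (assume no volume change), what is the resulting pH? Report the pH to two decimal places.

OH- converts HOI to OI-: HOI → 0.112 mol, OI- → 0.454 mol.
pH = pKa + log([A⁻]/[HA]) = 10.64 + log(0.454/0.112) = 10.64 +0.608

pH = 11.25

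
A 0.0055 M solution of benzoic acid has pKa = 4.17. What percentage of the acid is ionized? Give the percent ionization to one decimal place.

C6H5COOH ⇌ C6H5COO- + H+; let x = [H+] at equilibrium.
Ka = 10^(−4.17) = 6.76 × 10^-5
Solve x² + 6.76e-05x − 3.72e-07 = 0 → x = 5.77 × 10^-4 M
Fraction ionized = 5.77 × 10^-4 / 0.0055 = 0.1049 → 10.5%

10.5%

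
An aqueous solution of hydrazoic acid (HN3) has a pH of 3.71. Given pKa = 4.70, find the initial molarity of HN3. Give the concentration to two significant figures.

C₀ = 2.1 × 10^-3 M

[H+] = 10^(-3.71) = 1.95 × 10^-4 M = x
Ka = 10^(−4.70) = 2.00 × 10^-5
Ka = x²/(C₀ − x) ⇒ C₀ = x + x²/Ka
C₀ = 1.95 × 10^-4 + (1.95 × 10^-4)²/(2.00 × 10^-5) = 2.10 × 10^-3 M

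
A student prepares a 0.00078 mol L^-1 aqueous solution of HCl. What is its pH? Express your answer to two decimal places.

HCl is a strong acid and dissociates completely, so [H+] = 0.00078 M.
pH = -log(0.00078) = 3.11

pH = 3.11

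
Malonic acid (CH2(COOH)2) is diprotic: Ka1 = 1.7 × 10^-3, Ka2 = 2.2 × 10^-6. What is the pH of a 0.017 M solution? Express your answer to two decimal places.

pH = 2.34

Since Ka1 ≫ Ka2, the first ionization dominates [H+].
Ka1 = x²/(0.017 − x) = 1.7 × 10^-3
Solving the quadratic: x = (−Ka1 + √(Ka1² + 4·Ka1·C₀))/2 = 4.59 × 10^-3 M
pH = −log(4.59 × 10^-3) = 2.34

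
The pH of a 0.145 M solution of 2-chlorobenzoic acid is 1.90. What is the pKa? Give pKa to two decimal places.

[H+] = 10^(-1.90) = 1.26 × 10^-2 M
At equilibrium [HA] = 0.145 − 1.26 × 10^-2 = 1.32 × 10^-1 M
Ka = [H+][A-]/[HA] = (1.26 × 10^-2)² / 1.32 × 10^-1 = 1.20 × 10^-3
pKa = -log(1.20 × 10^-3) = 2.92

pKa = 2.92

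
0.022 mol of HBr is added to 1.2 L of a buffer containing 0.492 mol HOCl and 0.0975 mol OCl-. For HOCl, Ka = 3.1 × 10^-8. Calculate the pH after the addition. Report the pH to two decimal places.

After neutralization: n(HOCl) = 0.514 mol, n(OCl-) = 0.0755 mol.
pKa = −log(3.1 × 10^-8) = 7.509
pH = pKa + log([A⁻]/[HA]) = 7.509 + log(0.0755/0.514) = 7.509 -0.833

pH = 6.68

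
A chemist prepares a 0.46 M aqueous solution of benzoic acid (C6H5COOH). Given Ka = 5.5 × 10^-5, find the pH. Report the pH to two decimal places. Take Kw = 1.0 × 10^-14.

pH = 2.30

C6H5COOH ⇌ C6H5COO- + H+
Ka = [H+]²/(0.46 − [H+]) = 5.5 × 10^-5
Assume [H+] ≪ 0.46: [H+] ≈ √(5.5 × 10^-5 × 0.46) = 5.03 × 10^-3 M
Check: 1.1% ionized — well under 5%, approximation valid.
pH = −log[H+] = −log(5.03 × 10^-3) = 2.30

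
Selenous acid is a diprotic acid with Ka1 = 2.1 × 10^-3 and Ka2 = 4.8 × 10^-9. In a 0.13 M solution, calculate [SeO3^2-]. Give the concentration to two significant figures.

First ionization gives [H+] ≈ [HSeO3-] = 1.55 × 10^-2 M.
Second step: Ka2 = [H+][SeO3^2-]/[HSeO3-] ≈ [SeO3^2-] (since [H+] ≈ [HSeO3-]).
So [SeO3^2-] ≈ Ka2.

4.8 × 10^-9 M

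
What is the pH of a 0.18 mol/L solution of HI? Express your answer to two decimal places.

pH = 0.74

HI is a strong acid and dissociates completely, so [H+] = 0.18 M.
pH = -log(0.18) = 0.74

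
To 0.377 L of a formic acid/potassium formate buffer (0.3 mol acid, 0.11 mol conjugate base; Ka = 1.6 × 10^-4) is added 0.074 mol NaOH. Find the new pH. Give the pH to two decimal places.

pH = 3.71

After neutralization: n(HCOOH) = 0.226 mol, n(HCOO-) = 0.184 mol.
pKa = −log(1.6 × 10^-4) = 3.796
pH = pKa + log([A⁻]/[HA]) = 3.796 + log(0.184/0.226) = 3.796 -0.089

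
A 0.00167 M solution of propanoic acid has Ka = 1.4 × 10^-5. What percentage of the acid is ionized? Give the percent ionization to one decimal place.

8.7%

CH3CH2COOH ⇌ CH3CH2COO- + H+; let x = [H+] at equilibrium.
Solve x² + 1.4e-05x − 2.34e-08 = 0 → x = 1.46 × 10^-4 M
Fraction ionized = 1.46 × 10^-4 / 0.00167 = 0.0874 → 8.7%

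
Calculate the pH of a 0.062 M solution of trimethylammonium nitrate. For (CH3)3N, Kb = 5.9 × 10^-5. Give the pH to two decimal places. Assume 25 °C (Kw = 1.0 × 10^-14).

pH = 5.49

(CH3)3NH+ is the conjugate acid of the weak base (CH3)3N.
Ka = Kw/Kb = 1.0×10^-14 / 5.9 × 10^-5 = 1.69 × 10^-10
Ka = [H+]²/(0.062 − [H+]) = 1.69 × 10^-10
Neglecting [H+] in the denominator: [H+] = √(1.69 × 10^-10 × 0.062) = 3.24 × 10^-6 M
pH = −log(3.24 × 10^-6) = 5.49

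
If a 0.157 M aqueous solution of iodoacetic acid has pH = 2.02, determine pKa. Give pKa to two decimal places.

pKa = 3.21

[H+] = 10^(-2.02) = 9.55 × 10^-3 M
At equilibrium [HA] = 0.157 − 9.55 × 10^-3 = 1.47 × 10^-1 M
Ka = [H+][A-]/[HA] = (9.55 × 10^-3)² / 1.47 × 10^-1 = 6.20 × 10^-4
pKa = -log(6.20 × 10^-4) = 3.21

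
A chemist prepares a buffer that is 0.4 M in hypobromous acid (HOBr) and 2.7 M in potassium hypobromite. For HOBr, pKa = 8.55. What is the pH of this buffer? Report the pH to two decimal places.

pH = pKa + log([A⁻]/[HA]) = 8.55 + log(2.7/0.4)
pH = 8.55 + (+0.829) = 9.38

pH = 9.38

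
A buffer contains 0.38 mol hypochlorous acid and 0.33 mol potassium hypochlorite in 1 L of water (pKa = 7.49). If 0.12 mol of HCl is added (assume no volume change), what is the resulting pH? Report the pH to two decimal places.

pH = 7.11

After neutralization: n(HOCl) = 0.5 mol, n(OCl-) = 0.21 mol.
pH = pKa + log(n_OCl-/n_HOCl) = 7.49 + log(0.21/0.5) = 7.49 + (-0.377)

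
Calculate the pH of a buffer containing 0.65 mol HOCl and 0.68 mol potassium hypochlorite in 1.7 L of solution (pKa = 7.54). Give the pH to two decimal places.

pH = pKa + log([A⁻]/[HA]) = 7.54 + log(0.68/0.65)
pH = 7.54 + (+0.020) = 7.56

pH = 7.56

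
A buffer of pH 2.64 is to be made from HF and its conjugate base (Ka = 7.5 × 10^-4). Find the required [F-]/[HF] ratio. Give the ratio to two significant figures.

ratio = 0.33

pKa = -log(7.5 × 10^-4) = 3.125
pH = pKa + log(r) ⇒ log(r) = 2.64 − 3.125 = -0.485
r = [F-]/[HF] = 10^(-0.485) = 0.327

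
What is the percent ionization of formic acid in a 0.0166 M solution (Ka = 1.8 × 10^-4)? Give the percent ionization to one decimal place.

HCOOH ⇌ HCOO- + H+; let x = [H+] at equilibrium.
Ka = x²/(C₀ − x); solving the quadratic gives x = 1.64 × 10^-3 M.
% ionization = x/C₀ × 100% = 1.64 × 10^-3/0.0166 × 100% = 9.9%

9.9%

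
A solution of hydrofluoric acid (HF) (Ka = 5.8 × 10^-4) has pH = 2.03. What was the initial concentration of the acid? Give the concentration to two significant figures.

C₀ = 1.6 × 10^-1 M

[H+] = 10^(-2.03) = 9.33 × 10^-3 M = x
Ka = x²/(C₀ − x) ⇒ C₀ = x + x²/Ka
C₀ = 9.33 × 10^-3 + (9.33 × 10^-3)²/(5.8 × 10^-4) = 1.59 × 10^-1 M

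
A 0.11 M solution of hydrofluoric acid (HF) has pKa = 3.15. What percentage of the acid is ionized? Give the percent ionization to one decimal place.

7.7%

HF ⇌ F- + H+; let x = [H+] at equilibrium.
Ka = 10^(−3.15) = 7.08 × 10^-4
Ka = x²/(C₀ − x); solving the quadratic gives x = 8.48 × 10^-3 M.
Fraction ionized = 8.48 × 10^-3 / 0.11 = 0.0771 → 7.7%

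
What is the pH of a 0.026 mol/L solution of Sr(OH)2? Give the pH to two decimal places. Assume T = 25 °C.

Sr(OH)2 is a strong base (each formula unit releases 2 OH-); [OH-] = 0.052 M.
pOH = -log(0.052) = 1.28
pH = 14.00 - 1.28 = 12.72

pH = 12.72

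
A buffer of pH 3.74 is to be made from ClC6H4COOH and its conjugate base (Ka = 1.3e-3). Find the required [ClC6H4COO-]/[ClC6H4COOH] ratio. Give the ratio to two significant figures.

pKa = -log(1.3 × 10^-3) = 2.886
pH = pKa + log(r) ⇒ log(r) = 3.74 − 2.886 = +0.854
r = [ClC6H4COO-]/[ClC6H4COOH] = 10^(+0.854) = 7.14

ratio = 7.1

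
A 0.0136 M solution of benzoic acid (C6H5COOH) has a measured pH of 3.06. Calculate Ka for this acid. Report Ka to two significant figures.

[H+] = 10^(-3.06) = 8.71 × 10^-4 M
At equilibrium [HA] = 0.0136 − 8.71 × 10^-4 = 1.27 × 10^-2 M
Ka = [H+][A-]/[HA] = (8.71 × 10^-4)² / 1.27 × 10^-2 = 6.0 × 10^-5

Ka = 6.0 × 10^-5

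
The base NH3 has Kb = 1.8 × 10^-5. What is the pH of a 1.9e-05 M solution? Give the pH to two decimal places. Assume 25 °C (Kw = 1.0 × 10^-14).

pH = 9.06

NH3 + H2O ⇌ NH4+ + OH-
From the ICE table, Kb = x²/(1.9e-05 − x) = 1.8 × 10^-5.
Here C₀/Kb ≈ 1.06, so the small-x approximation fails. Use the quadratic:
x = [−1.8e-05 + √(1.8e-05² + 1.37e-09)]/2 = 1.16 × 10^-5 M
pOH = 4.94, so pH = 14.00 − pOH = 9.06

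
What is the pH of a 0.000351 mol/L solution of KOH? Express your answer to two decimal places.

KOH is a strong base; [OH-] = 0.000351 M.
pOH = -log(0.000351) = 3.45
pH = 14.00 - 3.45 = 10.55

pH = 10.55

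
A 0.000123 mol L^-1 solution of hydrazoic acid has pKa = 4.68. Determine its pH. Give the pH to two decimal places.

HN3 ⇌ N3- + H+
Ka = 10^(−4.68) = 2.09 × 10^-5
Let x = [H+] at equilibrium. Ka = x²/(0.000123 − x).
The 5% rule fails; solving x² + Ka·x − Ka·C₀ = 0 exactly:
x = (−Ka + √(Ka² + 4·Ka·C₀))/2 = 4.13 × 10^-5 M
pH = −log[H+] = −log(4.13 × 10^-5) = 4.38

pH = 4.38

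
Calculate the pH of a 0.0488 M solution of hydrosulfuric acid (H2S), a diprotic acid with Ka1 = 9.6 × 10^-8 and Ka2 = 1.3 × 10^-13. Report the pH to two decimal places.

pH = 4.16

Since Ka1 ≫ Ka2, the first ionization dominates [H+].
Ka1 = x²/(0.0488 − x) = 9.6 × 10^-8
x ≈ √(9.6 × 10^-8 × 0.0488) = 6.84 × 10^-5 M
pH = −log(6.84 × 10^-5) = 4.16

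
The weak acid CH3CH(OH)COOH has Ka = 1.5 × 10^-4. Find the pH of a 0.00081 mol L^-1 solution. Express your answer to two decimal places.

pH = 3.55

CH3CH(OH)COOH ⇌ CH3CH(OH)COO- + H+
Ka = x²/(0.00081 − x) = 1.5 × 10^-4
The 5% rule fails; solving x² + Ka·x − Ka·C₀ = 0 exactly:
x = (−Ka + √(Ka² + 4·Ka·C₀))/2 = 2.82 × 10^-4 M
pH = −log[H+] = −log(2.82 × 10^-4) = 3.55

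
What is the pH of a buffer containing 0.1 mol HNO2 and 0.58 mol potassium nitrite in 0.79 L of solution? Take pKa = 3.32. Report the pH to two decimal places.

Henderson–Hasselbalch: pH = pKa + log([NO2-]/[HNO2]) = 3.32 + log(0.58/0.1)
pH = 3.32 + (+0.763) = 4.08

pH = 4.08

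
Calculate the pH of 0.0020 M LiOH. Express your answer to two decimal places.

LiOH is a strong base; [OH-] = 0.002 M.
pOH = -log(0.002) = 2.70
pH = 14.00 - 2.70 = 11.30

pH = 11.30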